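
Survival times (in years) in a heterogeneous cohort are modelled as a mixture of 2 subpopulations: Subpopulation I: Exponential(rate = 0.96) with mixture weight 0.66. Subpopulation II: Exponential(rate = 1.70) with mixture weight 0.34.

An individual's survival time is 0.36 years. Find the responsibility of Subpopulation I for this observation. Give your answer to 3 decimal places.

The responsibility of component k is w_k f_k(x) divided by Σ_j w_j f_j(x).
Evaluate each component's likelihood at the observed value:
  f_I = 0.679484
  f_II = 0.921851
Multiply by the mixture weights:
  w_I·f_I = 0.66 × 0.679484 = 0.448459
  w_II·f_II = 0.34 × 0.921851 = 0.313429
Normaliser: 0.448459 + 0.313429 = 0.761889
P(Subpopulation I | x) ≈ 0.589

0.589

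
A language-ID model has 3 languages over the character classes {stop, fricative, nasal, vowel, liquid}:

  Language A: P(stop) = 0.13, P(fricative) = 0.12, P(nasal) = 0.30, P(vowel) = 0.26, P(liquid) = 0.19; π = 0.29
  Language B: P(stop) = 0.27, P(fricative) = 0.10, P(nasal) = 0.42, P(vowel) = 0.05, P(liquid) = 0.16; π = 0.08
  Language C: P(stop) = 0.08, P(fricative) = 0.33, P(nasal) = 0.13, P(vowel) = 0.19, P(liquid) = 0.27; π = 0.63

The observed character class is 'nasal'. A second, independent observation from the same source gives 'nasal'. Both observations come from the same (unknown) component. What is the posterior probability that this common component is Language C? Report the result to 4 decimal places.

0.2093

Posterior ∝ prior × likelihood, so P(k | x) ∝ π_k f_k(x); normalise over all components.
Since both observations come from the same component, the likelihood for component k is f_k(x₁)·f_k(x₂).
  L_A = [P(nasal | comp) = 0.30] × [0.3] = 0.09
  L_B = [P(nasal | comp) = 0.42] × [0.42] = 0.1764
  L_C = [P(nasal | comp) = 0.13] × [0.13] = 0.0169
Multiply by the mixture weights:
  π_A·L_A = 0.29 × 0.09 = 0.0261
  π_B·L_B = 0.08 × 0.1764 = 0.014112
  π_C·L_C = 0.63 × 0.0169 = 0.010647
Normaliser: 0.0261 + 0.014112 + 0.010647 = 0.050859
P(Language C | x₁,x₂) = 0.010647 / 0.050859 ≈ 0.2093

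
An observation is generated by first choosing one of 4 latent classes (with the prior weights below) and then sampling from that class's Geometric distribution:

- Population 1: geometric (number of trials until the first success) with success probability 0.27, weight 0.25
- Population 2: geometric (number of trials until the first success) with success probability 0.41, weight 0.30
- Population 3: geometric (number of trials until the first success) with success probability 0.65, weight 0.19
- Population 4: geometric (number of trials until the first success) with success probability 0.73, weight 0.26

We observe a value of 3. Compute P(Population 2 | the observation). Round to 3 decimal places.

0.397

Posterior ∝ prior × likelihood, so P(k | x) ∝ π_k f_k(x); normalise over all components.
Evaluate each component's likelihood at the observed value:
  f_1 = 0.143883
  f_2 = 0.142721
  f_3 = 0.079625
  f_4 = 0.053217
Unnormalised posteriors:
  π_1·f_1 = 0.25 × 0.143883 = 0.0359707
  π_2·f_2 = 0.30 × 0.142721 = 0.0428163
  π_3·f_3 = 0.19 × 0.079625 = 0.0151287
  π_4·f_4 = 0.26 × 0.053217 = 0.0138364
Sum: 0.0359707 + 0.0428163 + 0.0151287 + 0.0138364 = 0.107752
Responsibility of Population 2: 0.0428163 / 0.107752 ≈ 0.397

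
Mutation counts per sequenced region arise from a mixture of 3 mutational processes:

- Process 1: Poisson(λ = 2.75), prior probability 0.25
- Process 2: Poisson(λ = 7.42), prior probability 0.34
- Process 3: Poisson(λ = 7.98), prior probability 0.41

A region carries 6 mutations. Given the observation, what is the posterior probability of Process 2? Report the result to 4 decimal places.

0.4407

By Bayes' theorem, P(k | x) = w_k f_k(x) / Σ_j w_j f_j(x).
Poisson probabilities:
  f_1 = e^(−2.75)·2.75^6/6! = 0.038402
  f_2 = e^(−7.42)·7.42^6/6! = 0.138876
  f_3 = e^(−7.98)·7.98^6/6! = 0.122748
Unnormalised posteriors:
  w_1·f_1 = 0.25 × 0.038402 = 0.0096005
  w_2·f_2 = 0.34 × 0.138876 = 0.0472177
  w_3·f_3 = 0.41 × 0.122748 = 0.0503267
Evidence: 0.0096005 + 0.0472177 + 0.0503267 = 0.107145
P(Process 2 | the observation) = 0.0472177 / 0.107145 ≈ 0.4407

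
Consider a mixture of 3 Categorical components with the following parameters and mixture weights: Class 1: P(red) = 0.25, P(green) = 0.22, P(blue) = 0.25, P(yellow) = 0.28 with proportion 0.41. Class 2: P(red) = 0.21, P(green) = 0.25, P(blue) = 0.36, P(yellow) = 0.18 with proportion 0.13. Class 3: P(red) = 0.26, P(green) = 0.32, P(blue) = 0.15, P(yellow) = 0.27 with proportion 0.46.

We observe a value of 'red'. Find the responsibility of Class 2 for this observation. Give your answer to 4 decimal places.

P(component k | x) = P(Z=k)·f_k(x) / marginal(x), where marginal(x) = Σ_j P(Z=j)·f_j(x).
Component likelihoods at x = 'red':
  f_1 = P(red | comp) = 0.25
  f_2 = P(red | comp) = 0.21
  f_3 = P(red | comp) = 0.26
Multiply by the mixture weights:
  P(Z=1)·f_1 = 0.41 × 0.25 = 0.1025
  P(Z=2)·f_2 = 0.13 × 0.21 = 0.0273
  P(Z=3)·f_3 = 0.46 × 0.26 = 0.1196
Normaliser: 0.1025 + 0.0273 + 0.1196 = 0.2494
P(Class 2 | data) = 0.0273 / 0.2494 ≈ 0.1095

0.1095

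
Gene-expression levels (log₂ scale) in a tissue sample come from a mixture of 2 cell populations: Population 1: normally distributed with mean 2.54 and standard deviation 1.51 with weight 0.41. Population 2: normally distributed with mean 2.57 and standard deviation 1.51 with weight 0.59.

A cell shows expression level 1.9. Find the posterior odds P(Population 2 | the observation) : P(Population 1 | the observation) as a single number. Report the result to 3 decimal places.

1.427

Since P(k|x) ∝ π_k f_k(x), the posterior odds are π_i f_i(x) / (π_j f_j(x)).
Normal densities:
  L_1 = 0.241504
  L_2 = 0.239432
0.141265 / 0.0990167 ≈ 1.427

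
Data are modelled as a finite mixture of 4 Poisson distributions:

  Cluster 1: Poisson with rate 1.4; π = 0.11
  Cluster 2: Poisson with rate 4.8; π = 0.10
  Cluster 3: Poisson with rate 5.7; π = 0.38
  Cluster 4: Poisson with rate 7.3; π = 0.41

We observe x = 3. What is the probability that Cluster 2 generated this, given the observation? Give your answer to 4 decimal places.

Apply Bayes' rule: the posterior for each component is proportional to its prior times its likelihood at x.
Poisson probabilities:
  f_1 = 0.112777
  f_2 = 0.151691
  f_3 = 0.103275
  f_4 = 0.0437993
Prior × likelihood for each component:
  w_1·f_1 = 0.11 × 0.112777 = 0.0124055
  w_2·f_2 = 0.10 × 0.151691 = 0.0151691
  w_3·f_3 = 0.38 × 0.103275 = 0.0392445
  w_4·f_4 = 0.41 × 0.0437993 = 0.0179577
Evidence: 0.0124055 + 0.0151691 + 0.0392445 + 0.0179577 = 0.0847767
So the posterior for Cluster 2 is 0.0151691 / 0.0847767 ≈ 0.1789.

0.1789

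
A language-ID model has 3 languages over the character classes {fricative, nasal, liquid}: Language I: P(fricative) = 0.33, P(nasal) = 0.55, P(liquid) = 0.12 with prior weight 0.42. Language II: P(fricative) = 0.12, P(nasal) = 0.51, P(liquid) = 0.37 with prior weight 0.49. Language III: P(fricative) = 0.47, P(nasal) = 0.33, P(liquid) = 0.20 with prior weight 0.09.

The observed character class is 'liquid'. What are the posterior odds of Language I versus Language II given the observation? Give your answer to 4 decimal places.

0.2780

Only the two components matter; the odds are (w_i f_i(x)) / (w_j f_j(x)).
Component likelihoods at x = 'liquid':
  L_I = P(liquid | comp) = 0.12
  L_II = P(liquid | comp) = 0.37
  L_III = P(liquid | comp) = 0.20
0.0504 / 0.1813 ≈ 0.2780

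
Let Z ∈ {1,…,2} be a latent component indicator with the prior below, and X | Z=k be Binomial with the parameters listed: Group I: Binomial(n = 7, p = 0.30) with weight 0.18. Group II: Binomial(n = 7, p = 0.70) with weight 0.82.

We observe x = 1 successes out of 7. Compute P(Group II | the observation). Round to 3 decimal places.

0.062

Posterior ∝ prior × likelihood, so P(k | x) ∝ w_k f_k(x); normalise over all components.
Binomial probabilities:
  p_I = C(7,1)·0.30^1·0.70^6 = 7·0.3·0.117649 = 0.247063
  p_II = C(7,1)·0.70^1·0.30^6 = 7·0.7·0.000729 = 0.0035721
Unnormalised posteriors:
  w_I·p_I = 0.18 × 0.247063 = 0.0444713
  w_II·p_II = 0.82 × 0.0035721 = 0.00292912
Evidence: 0.0444713 + 0.00292912 = 0.0474004
P(Group II | data) = 0.00292912 / 0.0474004 ≈ 0.062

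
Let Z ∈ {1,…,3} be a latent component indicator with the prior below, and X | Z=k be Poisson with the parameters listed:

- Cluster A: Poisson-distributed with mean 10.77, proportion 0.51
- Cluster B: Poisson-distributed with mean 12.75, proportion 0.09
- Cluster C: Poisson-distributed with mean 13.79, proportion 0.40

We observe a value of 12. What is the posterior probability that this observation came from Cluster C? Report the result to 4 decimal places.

The responsibility of component k is π_k f_k(x) divided by Σ_j π_j f_j(x).
Component likelihoods at x = 12:
  p_A = 0.106881
  p_B = 0.111823
  p_C = 0.101278
Prior × likelihood for each component:
  π_A·p_A = 0.51 × 0.106881 = 0.0545092
  π_B·p_B = 0.09 × 0.111823 = 0.0100641
  π_C·p_C = 0.40 × 0.101278 = 0.040511
Denominator: 0.0545092 + 0.0100641 + 0.040511 = 0.105084
Responsibility of Cluster C: 0.040511 / 0.105084 ≈ 0.3855

0.3855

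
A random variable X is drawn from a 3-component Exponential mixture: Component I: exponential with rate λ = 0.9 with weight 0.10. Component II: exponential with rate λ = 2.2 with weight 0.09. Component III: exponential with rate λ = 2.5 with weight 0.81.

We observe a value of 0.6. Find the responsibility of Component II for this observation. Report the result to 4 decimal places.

0.0949

By Bayes' theorem, P(k | x) = π_k f_k(x) / Σ_j π_j f_j(x).
Evaluate each component's likelihood at the observed value:
  f_I = 0.9·e^(−0.9·0.6) = 0.9·e^(−0.5400) = 0.524473
  f_II = 2.2·e^(−2.2·0.6) = 2.2·e^(−1.3200) = 0.587698
  f_III = 2.5·e^(−2.5·0.6) = 2.5·e^(−1.5000) = 0.557825
Weight by the priors:
  π_I·f_I = 0.10 × 0.524473 = 0.0524473
  π_II·f_II = 0.09 × 0.587698 = 0.0528928
  π_III·f_III = 0.81 × 0.557825 = 0.451839
Sum: 0.0524473 + 0.0528928 + 0.451839 = 0.557179
P(Component II | the observation) ≈ 0.0949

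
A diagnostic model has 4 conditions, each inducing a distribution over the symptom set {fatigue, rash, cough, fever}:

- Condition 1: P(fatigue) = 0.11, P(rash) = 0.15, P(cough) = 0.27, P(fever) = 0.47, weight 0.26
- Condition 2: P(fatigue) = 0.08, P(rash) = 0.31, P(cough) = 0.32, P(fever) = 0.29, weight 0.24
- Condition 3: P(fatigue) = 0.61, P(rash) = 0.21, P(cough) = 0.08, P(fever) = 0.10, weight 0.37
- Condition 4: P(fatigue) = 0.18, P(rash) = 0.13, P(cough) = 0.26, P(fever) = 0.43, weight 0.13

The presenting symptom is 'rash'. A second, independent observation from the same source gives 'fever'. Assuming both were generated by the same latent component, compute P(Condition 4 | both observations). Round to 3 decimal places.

Posterior ∝ prior × likelihood, so P(k | x) ∝ π_k f_k(x); normalise over all components.
Since both observations come from the same component, the likelihood for component k is f_k(x₁)·f_k(x₂).
  L_1 = [P(rash | comp) = 0.15] × [0.47] = 0.0705
  L_2 = [P(rash | comp) = 0.31] × [0.29] = 0.0899
  L_3 = [P(rash | comp) = 0.21] × [0.1] = 0.021
  L_4 = [P(rash | comp) = 0.13] × [0.43] = 0.0559
Weight by the priors:
  π_1·L_1 = 0.26 × 0.0705 = 0.01833
  π_2·L_2 = 0.24 × 0.0899 = 0.021576
  π_3·L_3 = 0.37 × 0.021 = 0.00777
  π_4·L_4 = 0.13 × 0.0559 = 0.007267
Sum: 0.01833 + 0.021576 + 0.00777 + 0.007267 = 0.054943
So the posterior for Condition 4 is 0.007267 / 0.054943 ≈ 0.132.

0.132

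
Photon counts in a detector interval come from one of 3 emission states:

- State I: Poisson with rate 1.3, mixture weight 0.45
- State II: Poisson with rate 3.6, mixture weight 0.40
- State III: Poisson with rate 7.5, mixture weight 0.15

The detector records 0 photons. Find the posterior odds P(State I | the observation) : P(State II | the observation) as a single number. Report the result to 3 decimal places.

Since P(k|x) ∝ π_k f_k(x), the posterior odds are π_i f_i(x) / (π_j f_j(x)).
Evaluate each component's likelihood at the observed value:
  f_I = e^(−1.3)·1.3^0/0! = 0.272532
  f_II = e^(−3.6)·3.6^0/0! = 0.0273237
  f_III = e^(−7.5)·7.5^0/0! = 0.000553084
Odds = (0.45/0.40) × (0.272532/0.0273237) = 1.125 × 9.97418 ≈ 11.221

11.221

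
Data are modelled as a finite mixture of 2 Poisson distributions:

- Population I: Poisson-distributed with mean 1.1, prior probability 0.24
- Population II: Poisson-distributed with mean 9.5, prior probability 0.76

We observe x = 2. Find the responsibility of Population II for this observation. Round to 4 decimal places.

0.0504

The responsibility of component k is π_k f_k(x) divided by Σ_j π_j f_j(x).
Component likelihoods at x = 2:
  p_I = e^(−1.1)·1.1^2/2! = 0.201387
  p_II = e^(−9.5)·9.5^2/2! = 0.00337769
Weight by the priors:
  π_I·p_I = 0.24 × 0.201387 = 0.0483329
  π_II·p_II = 0.76 × 0.00337769 = 0.00256704
Normaliser: 0.0483329 + 0.00256704 = 0.0508999
So the posterior for Population II is 0.00256704 / 0.0508999 ≈ 0.0504.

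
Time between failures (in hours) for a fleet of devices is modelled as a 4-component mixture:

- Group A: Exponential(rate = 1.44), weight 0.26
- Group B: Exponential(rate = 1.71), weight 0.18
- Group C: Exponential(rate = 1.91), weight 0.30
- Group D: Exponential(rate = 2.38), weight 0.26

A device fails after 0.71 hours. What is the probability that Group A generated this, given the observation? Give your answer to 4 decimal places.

0.2760

Posterior ∝ prior × likelihood, so P(k | x) ∝ π_k f_k(x); normalise over all components.
Exponential densities:
  L_A = 0.518012
  L_B = 0.507831
  L_C = 0.492138
  L_D = 0.439244
Unnormalised posteriors:
  π_A·L_A = 0.26 × 0.518012 = 0.134683
  π_B·L_B = 0.18 × 0.507831 = 0.0914096
  π_C·L_C = 0.30 × 0.492138 = 0.147641
  π_D·L_D = 0.26 × 0.439244 = 0.114204
Marginal: 0.134683 + 0.0914096 + 0.147641 + 0.114204 = 0.487938
P(Group A | x) = 0.134683 / 0.487938 ≈ 0.2760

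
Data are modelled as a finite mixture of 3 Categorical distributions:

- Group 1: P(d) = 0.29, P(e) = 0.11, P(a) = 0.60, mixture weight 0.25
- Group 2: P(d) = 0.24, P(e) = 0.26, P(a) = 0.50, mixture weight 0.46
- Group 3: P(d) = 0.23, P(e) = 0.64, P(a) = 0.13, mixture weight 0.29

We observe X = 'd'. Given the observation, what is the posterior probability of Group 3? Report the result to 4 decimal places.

0.2672

Apply Bayes' rule: the posterior for each component is proportional to its prior times its likelihood at x.
Component likelihoods at x = 'd':
  p_1 = 0.29
  p_2 = 0.24
  p_3 = 0.23
Unnormalised posteriors:
  P(Z=1)·p_1 = 0.25 × 0.29 = 0.0725
  P(Z=2)·p_2 = 0.46 × 0.24 = 0.1104
  P(Z=3)·p_3 = 0.29 × 0.23 = 0.0667
Sum: 0.0725 + 0.1104 + 0.0667 = 0.2496
So the posterior for Group 3 is 0.0667 / 0.2496 ≈ 0.2672.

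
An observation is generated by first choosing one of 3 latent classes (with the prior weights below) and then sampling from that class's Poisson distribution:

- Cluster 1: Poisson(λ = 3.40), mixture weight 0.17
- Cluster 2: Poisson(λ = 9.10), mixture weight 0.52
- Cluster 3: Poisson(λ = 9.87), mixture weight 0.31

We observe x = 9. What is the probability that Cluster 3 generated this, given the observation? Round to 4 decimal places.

By Bayes' theorem, P(k | x) = w_k f_k(x) / Σ_j w_j f_j(x).
Evaluate each component's likelihood at the observed value:
  p_1 = 0.00558401
  p_2 = 0.131683
  p_3 = 0.12665
Multiply by the mixture weights:
  w_1·p_1 = 0.17 × 0.00558401 = 0.000949281
  w_2·p_2 = 0.52 × 0.131683 = 0.0684752
  w_3·p_3 = 0.31 × 0.12665 = 0.0392615
Marginal: 0.000949281 + 0.0684752 + 0.0392615 = 0.108686
Responsibility of Cluster 3: 0.0392615 / 0.108686 ≈ 0.3612

0.3612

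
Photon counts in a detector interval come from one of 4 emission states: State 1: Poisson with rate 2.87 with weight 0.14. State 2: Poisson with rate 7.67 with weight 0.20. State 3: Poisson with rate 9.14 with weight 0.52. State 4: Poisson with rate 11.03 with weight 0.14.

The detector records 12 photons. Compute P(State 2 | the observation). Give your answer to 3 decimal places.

0.128

Posterior ∝ prior × likelihood, so P(k | x) ∝ π_k f_k(x); normalise over all components.
Poisson probabilities:
  f_1 = 3.69675e-05
  f_2 = 0.0403802
  f_3 = 0.0761318
  f_4 = 0.109724
Weight by the priors:
  π_1·f_1 = 0.14 × 3.69675e-05 = 5.17546e-06
  π_2·f_2 = 0.20 × 0.0403802 = 0.00807604
  π_3·f_3 = 0.52 × 0.0761318 = 0.0395885
  π_4·f_4 = 0.14 × 0.109724 = 0.0153613
Denominator: 5.17546e-06 + 0.00807604 + 0.0395885 + 0.0153613 = 0.0630311
P(State 2 | 12 photons) ≈ 0.128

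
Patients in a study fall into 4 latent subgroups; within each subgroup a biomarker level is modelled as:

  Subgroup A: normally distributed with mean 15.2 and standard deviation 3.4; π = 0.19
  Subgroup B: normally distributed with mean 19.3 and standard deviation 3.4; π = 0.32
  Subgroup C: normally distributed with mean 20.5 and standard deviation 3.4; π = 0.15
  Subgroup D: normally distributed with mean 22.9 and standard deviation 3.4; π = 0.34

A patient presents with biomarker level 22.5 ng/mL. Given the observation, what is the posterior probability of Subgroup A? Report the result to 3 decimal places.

The responsibility of component k is P(Z=k) f_k(x) divided by Σ_j P(Z=j) f_j(x).
Normal densities:
  f_A = 0.0117061
  f_B = 0.0753493
  f_C = 0.0986947
  f_D = 0.116527
Unnormalised posteriors:
  P(Z=A)·f_A = 0.19 × 0.0117061 = 0.00222416
  P(Z=B)·f_B = 0.32 × 0.0753493 = 0.0241118
  P(Z=C)·f_C = 0.15 × 0.0986947 = 0.0148042
  P(Z=D)·f_D = 0.34 × 0.116527 = 0.0396191
Sum: 0.00222416 + 0.0241118 + 0.0148042 + 0.0396191 = 0.0807592
So the posterior for Subgroup A is 0.00222416 / 0.0807592 ≈ 0.028.

0.028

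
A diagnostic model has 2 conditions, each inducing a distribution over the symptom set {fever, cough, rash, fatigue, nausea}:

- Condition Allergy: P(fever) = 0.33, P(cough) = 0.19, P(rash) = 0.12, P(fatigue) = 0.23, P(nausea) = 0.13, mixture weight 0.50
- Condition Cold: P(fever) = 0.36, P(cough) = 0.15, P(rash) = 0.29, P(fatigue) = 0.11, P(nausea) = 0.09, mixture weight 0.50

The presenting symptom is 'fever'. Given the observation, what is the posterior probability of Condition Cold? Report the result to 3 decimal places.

0.522

By Bayes' theorem, P(k | x) = π_k f_k(x) / Σ_j π_j f_j(x).
Component likelihoods at x = 'fever':
  f_Allergy = P(fever | comp) = 0.33
  f_Cold = P(fever | comp) = 0.36
Weight by the priors:
  π_Allergy·f_Allergy = 0.50 × 0.33 = 0.165
  π_Cold·f_Cold = 0.50 × 0.36 = 0.18
Denominator: 0.165 + 0.18 = 0.345
Responsibility of Condition Cold: 0.18 / 0.345 ≈ 0.522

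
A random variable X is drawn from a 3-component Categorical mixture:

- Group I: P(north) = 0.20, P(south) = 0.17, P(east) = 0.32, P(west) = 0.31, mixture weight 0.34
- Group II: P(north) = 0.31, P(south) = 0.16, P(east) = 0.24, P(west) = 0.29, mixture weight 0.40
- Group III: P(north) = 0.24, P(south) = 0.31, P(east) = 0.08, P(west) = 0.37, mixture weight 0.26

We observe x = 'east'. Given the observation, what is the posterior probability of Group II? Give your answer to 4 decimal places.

0.4255

By Bayes' theorem, P(k | x) = P(Z=k) f_k(x) / Σ_j P(Z=j) f_j(x).
Component likelihoods at x = 'east':
  L_I = 0.32
  L_II = 0.24
  L_III = 0.08
Multiply by the mixture weights:
  P(Z=I)·L_I = 0.34 × 0.32 = 0.1088
  P(Z=II)·L_II = 0.40 × 0.24 = 0.096
  P(Z=III)·L_III = 0.26 × 0.08 = 0.0208
Sum: 0.1088 + 0.096 + 0.0208 = 0.2256
P(Group II | the observation) ≈ 0.4255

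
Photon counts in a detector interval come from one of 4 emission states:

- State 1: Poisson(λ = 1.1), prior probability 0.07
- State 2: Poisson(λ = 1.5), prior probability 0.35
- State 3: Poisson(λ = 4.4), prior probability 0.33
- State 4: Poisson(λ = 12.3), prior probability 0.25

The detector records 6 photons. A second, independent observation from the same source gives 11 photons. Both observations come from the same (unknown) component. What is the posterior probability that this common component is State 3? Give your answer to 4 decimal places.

0.1981

Apply Bayes' rule: the posterior for each component is proportional to its prior times its likelihood at x.
Since both observations come from the same component, the likelihood for component k is f_k(x₁)·f_k(x₂).
  f_1 = [e^(−1.1)·1.1^6/6! = 0.00081903] × [2.37925e-08] = 1.94868e-11
  f_2 = [e^(−1.5)·1.5^6/6! = 0.00352999] × [4.83511e-07] = 1.70679e-09
  f_3 = [e^(−4.4)·4.4^6/6! = 0.123734] × [0.00368068] = 0.000455424
  f_4 = [e^(−12.3)·12.3^6/6! = 0.0218915] × [0.111168] = 0.00243363
Unnormalised posteriors:
  P(Z=1)·f_1 = 0.07 × 1.94868e-11 = 1.36407e-12
  P(Z=2)·f_2 = 0.35 × 1.70679e-09 = 5.97376e-10
  P(Z=3)·f_3 = 0.33 × 0.000455424 = 0.00015029
  P(Z=4)·f_4 = 0.25 × 0.00243363 = 0.000608407
Denominator: 1.36407e-12 + 5.97376e-10 + 0.00015029 + 0.000608407 = 0.000758698
P(State 3 | x₁, x₂) = 0.00015029 / 0.000758698 ≈ 0.1981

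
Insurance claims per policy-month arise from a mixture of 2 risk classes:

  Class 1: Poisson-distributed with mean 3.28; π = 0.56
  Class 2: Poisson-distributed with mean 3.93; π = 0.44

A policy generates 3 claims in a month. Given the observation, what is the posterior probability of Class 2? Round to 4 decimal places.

By Bayes' theorem, P(k | x) = π_k f_k(x) / Σ_j π_j f_j(x).
Component likelihoods at x = 3 claims:
  L_1 = e^(−3.28)·3.28^3/3! = 0.221302
  L_2 = e^(−3.93)·3.93^3/3! = 0.198723
Prior × likelihood for each component:
  π_1·L_1 = 0.56 × 0.221302 = 0.123929
  π_2·L_2 = 0.44 × 0.198723 = 0.0874383
Normaliser: 0.123929 + 0.0874383 = 0.211367
So the posterior for Class 2 is 0.0874383 / 0.211367 ≈ 0.4137.

0.4137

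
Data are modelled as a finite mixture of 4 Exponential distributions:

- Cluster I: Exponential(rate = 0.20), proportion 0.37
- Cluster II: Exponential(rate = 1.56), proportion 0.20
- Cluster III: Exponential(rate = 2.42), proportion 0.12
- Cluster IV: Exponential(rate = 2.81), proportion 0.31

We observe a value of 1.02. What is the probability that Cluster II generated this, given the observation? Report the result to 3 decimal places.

Posterior ∝ prior × likelihood, so P(k | x) ∝ π_k f_k(x); normalise over all components.
Component likelihoods at x = 1.02:
  f_I = 0.163092
  f_II = 0.317742
  f_III = 0.205023
  f_IV = 0.159931
Prior × likelihood for each component:
  π_I·f_I = 0.37 × 0.163092 = 0.0603442
  π_II·f_II = 0.20 × 0.317742 = 0.0635485
  π_III·f_III = 0.12 × 0.205023 = 0.0246028
  π_IV·f_IV = 0.31 × 0.159931 = 0.0495785
Marginal: 0.0603442 + 0.0635485 + 0.0246028 + 0.0495785 = 0.198074
Responsibility of Cluster II: 0.0635485 / 0.198074 ≈ 0.321

0.321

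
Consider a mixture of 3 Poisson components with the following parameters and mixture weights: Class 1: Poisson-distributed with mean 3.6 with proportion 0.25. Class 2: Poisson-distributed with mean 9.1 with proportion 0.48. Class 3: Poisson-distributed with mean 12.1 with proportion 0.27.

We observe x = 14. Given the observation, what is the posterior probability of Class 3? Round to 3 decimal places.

Posterior ∝ prior × likelihood, so P(k | x) ∝ π_k f_k(x); normalise over all components.
Component likelihoods at x = 14:
  p_1 = e^(−3.6)·3.6^14/14! = 1.92472e-05
  p_2 = e^(−9.1)·9.1^14/14! = 0.0342051
  p_3 = e^(−12.1)·12.1^14/14! = 0.0919652
Prior × likelihood for each component:
  π_1·p_1 = 0.25 × 1.92472e-05 = 4.81179e-06
  π_2·p_2 = 0.48 × 0.0342051 = 0.0164185
  π_3·p_3 = 0.27 × 0.0919652 = 0.0248306
Evidence: 4.81179e-06 + 0.0164185 + 0.0248306 = 0.0412539
P(Class 3 | 14) = 0.0248306 / 0.0412539 ≈ 0.602

0.602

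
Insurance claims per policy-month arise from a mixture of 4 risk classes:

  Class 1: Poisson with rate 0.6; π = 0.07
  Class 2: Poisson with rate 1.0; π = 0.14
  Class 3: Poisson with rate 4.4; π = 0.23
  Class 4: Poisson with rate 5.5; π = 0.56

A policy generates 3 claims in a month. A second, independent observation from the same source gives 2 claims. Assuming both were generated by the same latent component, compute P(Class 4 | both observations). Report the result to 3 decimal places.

0.377

By Bayes' theorem, P(k | x) = π_k f_k(x) / Σ_j π_j f_j(x).
Since both observations come from the same component, the likelihood for component k is f_k(x₁)·f_k(x₂).
  L_1 = [e^(−0.6)·0.6^3/3! = 0.0197572] × [0.0987861] = 0.00195174
  L_2 = [e^(−1.0)·1.0^3/3! = 0.0613132] × [0.18394] = 0.0112779
  L_3 = [e^(−4.4)·4.4^3/3! = 0.174305] × [0.118845] = 0.0207153
  L_4 = [e^(−5.5)·5.5^3/3! = 0.113323] × [0.0618124] = 0.00700475
Prior × likelihood for each component:
  π_1·L_1 = 0.07 × 0.00195174 = 0.000136622
  π_2·L_2 = 0.14 × 0.0112779 = 0.00157891
  π_3·L_3 = 0.23 × 0.0207153 = 0.00476451
  π_4·L_4 = 0.56 × 0.00700475 = 0.00392266
Normaliser: 0.000136622 + 0.00157891 + 0.00476451 + 0.00392266 = 0.0104027
P(Class 4 | data) = 0.00392266 / 0.0104027 ≈ 0.377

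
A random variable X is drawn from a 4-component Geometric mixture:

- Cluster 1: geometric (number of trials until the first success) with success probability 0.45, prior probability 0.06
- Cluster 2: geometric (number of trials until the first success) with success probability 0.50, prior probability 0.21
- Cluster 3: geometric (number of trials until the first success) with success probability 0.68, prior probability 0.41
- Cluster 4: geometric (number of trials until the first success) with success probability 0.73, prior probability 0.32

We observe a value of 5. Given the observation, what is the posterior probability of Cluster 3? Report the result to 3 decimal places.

Apply Bayes' rule: the posterior for each component is proportional to its prior times its likelihood at x.
Component likelihoods at x = 5:
  f_1 = 0.45·(1−0.45)^4 = 0.45·0.0915063 = 0.0411778
  f_2 = 0.50·(1−0.50)^4 = 0.50·0.0625 = 0.03125
  f_3 = 0.68·(1−0.68)^4 = 0.68·0.0104858 = 0.00713032
  f_4 = 0.73·(1−0.73)^4 = 0.73·0.00531441 = 0.00387952
Unnormalised posteriors:
  π_1·f_1 = 0.06 × 0.0411778 = 0.00247067
  π_2·f_2 = 0.21 × 0.03125 = 0.0065625
  π_3·f_3 = 0.41 × 0.00713032 = 0.00292343
  π_4·f_4 = 0.32 × 0.00387952 = 0.00124145
Normaliser: 0.00247067 + 0.0065625 + 0.00292343 + 0.00124145 = 0.013198
Responsibility of Cluster 3: 0.00292343 / 0.013198 ≈ 0.222

0.222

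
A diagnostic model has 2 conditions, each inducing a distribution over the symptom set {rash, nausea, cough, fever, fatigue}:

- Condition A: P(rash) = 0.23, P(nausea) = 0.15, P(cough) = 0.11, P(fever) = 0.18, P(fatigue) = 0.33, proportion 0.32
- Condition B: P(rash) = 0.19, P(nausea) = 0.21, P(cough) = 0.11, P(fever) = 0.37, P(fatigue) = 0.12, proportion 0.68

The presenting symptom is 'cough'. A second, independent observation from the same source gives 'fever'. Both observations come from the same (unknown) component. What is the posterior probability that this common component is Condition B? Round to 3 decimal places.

0.814

Posterior ∝ prior × likelihood, so P(k | x) ∝ P(Z=k) f_k(x); normalise over all components.
Since both observations come from the same component, the likelihood for component k is f_k(x₁)·f_k(x₂).
  p_A = [0.11] × [0.18] = 0.0198
  p_B = [0.11] × [0.37] = 0.0407
Weight by the priors:
  P(Z=A)·p_A = 0.32 × 0.0198 = 0.006336
  P(Z=B)·p_B = 0.68 × 0.0407 = 0.027676
Sum: 0.006336 + 0.027676 = 0.034012
So the posterior for Condition B is 0.027676 / 0.034012 ≈ 0.814.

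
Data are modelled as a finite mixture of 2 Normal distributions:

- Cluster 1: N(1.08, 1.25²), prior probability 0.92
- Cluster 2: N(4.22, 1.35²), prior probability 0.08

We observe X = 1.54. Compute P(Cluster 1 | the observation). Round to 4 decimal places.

The responsibility of component k is P(Z=k) f_k(x) divided by Σ_j P(Z=j) f_j(x).
Evaluate each component's likelihood at the observed value:
  f_1 = (1/(1.25·√(2π)))·exp(−(1.54−1.08)²/(2·1.25²)) = 0.319154·exp(-0.06771) = 0.298259
  f_2 = (1/(1.35·√(2π)))·exp(−(1.54−4.22)²/(2·1.35²)) = 0.295513·exp(-1.97048) = 0.0411915
Weight by the priors:
  P(Z=1)·f_1 = 0.92 × 0.298259 = 0.274398
  P(Z=2)·f_2 = 0.08 × 0.0411915 = 0.00329532
Normaliser: 0.274398 + 0.00329532 = 0.277693
Responsibility of Cluster 1: 0.274398 / 0.277693 ≈ 0.9881

0.9881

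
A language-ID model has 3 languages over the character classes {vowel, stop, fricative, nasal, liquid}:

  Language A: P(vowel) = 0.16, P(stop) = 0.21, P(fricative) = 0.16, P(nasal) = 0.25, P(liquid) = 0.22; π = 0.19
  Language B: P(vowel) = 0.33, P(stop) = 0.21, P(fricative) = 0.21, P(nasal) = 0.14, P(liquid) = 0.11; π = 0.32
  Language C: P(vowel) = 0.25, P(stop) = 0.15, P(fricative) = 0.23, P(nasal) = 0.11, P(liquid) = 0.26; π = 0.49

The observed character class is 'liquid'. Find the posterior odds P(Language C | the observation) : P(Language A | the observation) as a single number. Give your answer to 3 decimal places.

3.048

The posterior odds equal the prior odds times the likelihood ratio: (π_i/π_j)·(f_i(x)/f_j(x)).
Evaluate each component's likelihood at the observed value:
  f_A = P(liquid | comp) = 0.22
  f_B = P(liquid | comp) = 0.11
  f_C = P(liquid | comp) = 0.26
0.1274 / 0.0418 ≈ 3.048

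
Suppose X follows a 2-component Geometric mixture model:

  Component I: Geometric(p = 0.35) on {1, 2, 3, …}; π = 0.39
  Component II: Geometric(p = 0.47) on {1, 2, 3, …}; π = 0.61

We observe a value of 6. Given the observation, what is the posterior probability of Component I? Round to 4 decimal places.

0.5691

The responsibility of component k is π_k f_k(x) divided by Σ_j π_j f_j(x).
Evaluate each component's likelihood at the observed value:
  L_I = 0.0406102
  L_II = 0.0196552
Prior × likelihood for each component:
  π_I·L_I = 0.39 × 0.0406102 = 0.015838
  π_II·L_II = 0.61 × 0.0196552 = 0.0119897
Evidence: 0.015838 + 0.0119897 = 0.0278276
So the posterior for Component I is 0.015838 / 0.0278276 ≈ 0.5691.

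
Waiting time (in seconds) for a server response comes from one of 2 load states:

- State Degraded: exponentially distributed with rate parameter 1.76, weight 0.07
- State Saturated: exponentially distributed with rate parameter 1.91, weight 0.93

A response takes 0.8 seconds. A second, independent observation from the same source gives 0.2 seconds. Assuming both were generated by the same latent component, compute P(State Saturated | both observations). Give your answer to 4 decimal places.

The responsibility of component k is w_k f_k(x) divided by Σ_j w_j f_j(x).
Since both observations come from the same component, the likelihood for component k is f_k(x₁)·f_k(x₂).
  p_Degraded = [0.430552] × [1.23777] = 0.532926
  p_Saturated = [0.414411] × [1.30357] = 0.540212
Weight by the priors:
  w_Degraded·p_Degraded = 0.07 × 0.532926 = 0.0373048
  w_Saturated·p_Saturated = 0.93 × 0.540212 = 0.502397
Marginal: 0.0373048 + 0.502397 = 0.539702
P(State Saturated | x₁, x₂) = 0.502397 / 0.539702 ≈ 0.9309

0.9309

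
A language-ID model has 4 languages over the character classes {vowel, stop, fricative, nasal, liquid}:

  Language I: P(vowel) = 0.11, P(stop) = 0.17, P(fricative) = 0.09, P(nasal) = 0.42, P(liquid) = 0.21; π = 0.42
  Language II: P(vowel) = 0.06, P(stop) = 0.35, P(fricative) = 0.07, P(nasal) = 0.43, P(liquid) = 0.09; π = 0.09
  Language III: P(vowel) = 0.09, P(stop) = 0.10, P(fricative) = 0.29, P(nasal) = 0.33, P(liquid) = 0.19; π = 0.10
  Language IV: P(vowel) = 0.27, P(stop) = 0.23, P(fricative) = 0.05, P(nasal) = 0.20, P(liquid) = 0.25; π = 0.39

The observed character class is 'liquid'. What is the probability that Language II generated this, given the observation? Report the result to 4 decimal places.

0.0381

By Bayes' theorem, P(k | x) = π_k f_k(x) / Σ_j π_j f_j(x).
Component likelihoods at x = 'liquid':
  f_I = P(liquid | comp) = 0.21
  f_II = P(liquid | comp) = 0.09
  f_III = P(liquid | comp) = 0.19
  f_IV = P(liquid | comp) = 0.25
Prior × likelihood for each component:
  π_I·f_I = 0.42 × 0.21 = 0.0882
  π_II·f_II = 0.09 × 0.09 = 0.0081
  π_III·f_III = 0.10 × 0.19 = 0.019
  π_IV·f_IV = 0.39 × 0.25 = 0.0975
Denominator: 0.0882 + 0.0081 + 0.019 + 0.0975 = 0.2128
P(Language II | the observation) ≈ 0.0381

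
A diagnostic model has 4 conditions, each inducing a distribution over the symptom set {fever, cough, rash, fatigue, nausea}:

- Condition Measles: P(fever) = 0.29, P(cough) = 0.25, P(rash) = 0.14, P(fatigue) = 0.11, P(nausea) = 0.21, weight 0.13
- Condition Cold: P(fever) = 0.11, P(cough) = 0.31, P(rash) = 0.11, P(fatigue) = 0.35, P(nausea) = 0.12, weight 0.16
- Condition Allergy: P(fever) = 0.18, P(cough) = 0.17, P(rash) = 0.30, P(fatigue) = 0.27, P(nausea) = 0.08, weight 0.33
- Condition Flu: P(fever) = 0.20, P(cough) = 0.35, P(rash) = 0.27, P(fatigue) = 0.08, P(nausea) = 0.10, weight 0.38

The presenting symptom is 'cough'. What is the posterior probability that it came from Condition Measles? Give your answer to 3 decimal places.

0.120

Posterior ∝ prior × likelihood, so P(k | x) ∝ π_k f_k(x); normalise over all components.
Categorical probabilities:
  f_Measles = P(cough | comp) = 0.25
  f_Cold = P(cough | comp) = 0.31
  f_Allergy = P(cough | comp) = 0.17
  f_Flu = P(cough | comp) = 0.35
Unnormalised posteriors:
  π_Measles·f_Measles = 0.13 × 0.25 = 0.0325
  π_Cold·f_Cold = 0.16 × 0.31 = 0.0496
  π_Allergy·f_Allergy = 0.33 × 0.17 = 0.0561
  π_Flu·f_Flu = 0.38 × 0.35 = 0.133
Sum: 0.0325 + 0.0496 + 0.0561 + 0.133 = 0.2712
Responsibility of Condition Measles: 0.0325 / 0.2712 ≈ 0.120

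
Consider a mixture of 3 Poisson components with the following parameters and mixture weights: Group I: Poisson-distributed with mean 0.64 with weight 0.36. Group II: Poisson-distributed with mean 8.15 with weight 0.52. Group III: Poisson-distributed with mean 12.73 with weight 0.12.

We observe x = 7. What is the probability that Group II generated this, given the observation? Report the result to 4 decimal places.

P(component k | x) = P(Z=k)·f_k(x) / marginal(x), where marginal(x) = Σ_j P(Z=j)·f_j(x).
Evaluate each component's likelihood at the observed value:
  p_I = 4.6013e-06
  p_II = 0.136827
  p_III = 0.0318273
Weight by the priors:
  P(Z=I)·p_I = 0.36 × 4.6013e-06 = 1.65647e-06
  P(Z=II)·p_II = 0.52 × 0.136827 = 0.0711502
  P(Z=III)·p_III = 0.12 × 0.0318273 = 0.00381927
Normaliser: 1.65647e-06 + 0.0711502 + 0.00381927 = 0.0749711
P(Group II | the observation) ≈ 0.9490

0.9490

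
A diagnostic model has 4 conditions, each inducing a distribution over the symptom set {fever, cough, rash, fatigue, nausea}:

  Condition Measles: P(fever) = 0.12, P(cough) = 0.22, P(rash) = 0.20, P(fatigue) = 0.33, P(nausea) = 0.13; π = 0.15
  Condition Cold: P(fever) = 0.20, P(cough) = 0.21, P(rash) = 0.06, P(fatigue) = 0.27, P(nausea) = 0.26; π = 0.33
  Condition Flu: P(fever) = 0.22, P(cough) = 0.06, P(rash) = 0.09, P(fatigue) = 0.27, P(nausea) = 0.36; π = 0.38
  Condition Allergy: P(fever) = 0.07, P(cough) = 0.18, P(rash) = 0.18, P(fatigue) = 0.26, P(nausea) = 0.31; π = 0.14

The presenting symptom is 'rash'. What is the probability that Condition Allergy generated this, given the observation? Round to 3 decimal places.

0.231

Posterior ∝ prior × likelihood, so P(k | x) ∝ π_k f_k(x); normalise over all components.
Categorical probabilities:
  p_Measles = 0.2
  p_Cold = 0.06
  p_Flu = 0.09
  p_Allergy = 0.18
Unnormalised posteriors:
  π_Measles·p_Measles = 0.15 × 0.2 = 0.03
  π_Cold·p_Cold = 0.33 × 0.06 = 0.0198
  π_Flu·p_Flu = 0.38 × 0.09 = 0.0342
  π_Allergy·p_Allergy = 0.14 × 0.18 = 0.0252
Sum: 0.03 + 0.0198 + 0.0342 + 0.0252 = 0.1092
P(Condition Allergy | x) = 0.0252 / 0.1092 ≈ 0.231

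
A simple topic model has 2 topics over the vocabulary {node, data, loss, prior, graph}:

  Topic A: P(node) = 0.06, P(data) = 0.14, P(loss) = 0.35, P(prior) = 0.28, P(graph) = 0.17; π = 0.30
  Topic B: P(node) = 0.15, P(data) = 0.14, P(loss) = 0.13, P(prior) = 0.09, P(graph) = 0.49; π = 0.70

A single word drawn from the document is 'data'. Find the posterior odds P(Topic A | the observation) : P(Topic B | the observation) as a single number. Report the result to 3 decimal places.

The posterior odds equal the prior odds times the likelihood ratio: (w_i/w_j)·(f_i(x)/f_j(x)).
Component likelihoods at x = 'data':
  f_A = P(data | comp) = 0.14
  f_B = P(data | comp) = 0.14
0.042 / 0.098 ≈ 0.429

0.429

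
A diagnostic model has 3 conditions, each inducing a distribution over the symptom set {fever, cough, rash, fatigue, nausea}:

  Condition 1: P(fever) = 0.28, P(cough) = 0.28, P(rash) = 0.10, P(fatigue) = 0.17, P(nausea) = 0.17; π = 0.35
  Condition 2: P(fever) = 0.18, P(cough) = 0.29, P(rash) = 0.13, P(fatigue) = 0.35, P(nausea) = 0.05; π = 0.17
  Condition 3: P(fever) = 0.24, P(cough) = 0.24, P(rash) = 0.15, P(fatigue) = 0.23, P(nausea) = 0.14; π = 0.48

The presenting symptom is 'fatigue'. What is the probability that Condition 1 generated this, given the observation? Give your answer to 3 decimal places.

0.259

Posterior ∝ prior × likelihood, so P(k | x) ∝ w_k f_k(x); normalise over all components.
Component likelihoods at x = 'fatigue':
  p_1 = P(fatigue | comp) = 0.17
  p_2 = P(fatigue | comp) = 0.35
  p_3 = P(fatigue | comp) = 0.23
Prior × likelihood for each component:
  w_1·p_1 = 0.35 × 0.17 = 0.0595
  w_2·p_2 = 0.17 × 0.35 = 0.0595
  w_3·p_3 = 0.48 × 0.23 = 0.1104
Denominator: 0.0595 + 0.0595 + 0.1104 = 0.2294
P(Condition 1 | x) ≈ 0.259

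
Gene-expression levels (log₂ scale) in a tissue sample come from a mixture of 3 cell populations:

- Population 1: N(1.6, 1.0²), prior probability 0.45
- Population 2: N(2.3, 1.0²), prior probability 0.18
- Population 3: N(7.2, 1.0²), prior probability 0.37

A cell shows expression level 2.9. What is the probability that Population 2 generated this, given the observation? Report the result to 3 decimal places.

0.437

Posterior ∝ prior × likelihood, so P(k | x) ∝ P(Z=k) f_k(x); normalise over all components.
Component likelihoods at x = 2.9:
  L_1 = (1/(1.0·√(2π)))·exp(−(2.9−1.6)²/(2·1.0²)) = 0.398942·exp(-0.84500) = 0.171369
  L_2 = (1/(1.0·√(2π)))·exp(−(2.9−2.3)²/(2·1.0²)) = 0.398942·exp(-0.18000) = 0.333225
  L_3 = (1/(1.0·√(2π)))·exp(−(2.9−7.2)²/(2·1.0²)) = 0.398942·exp(-9.24500) = 3.85352e-05
Prior × likelihood for each component:
  P(Z=1)·L_1 = 0.45 × 0.171369 = 0.0771159
  P(Z=2)·L_2 = 0.18 × 0.333225 = 0.0599804
  P(Z=3)·L_3 = 0.37 × 3.85352e-05 = 1.4258e-05
Marginal: 0.0771159 + 0.0599804 + 1.4258e-05 = 0.137111
Responsibility of Population 2: 0.0599804 / 0.137111 ≈ 0.437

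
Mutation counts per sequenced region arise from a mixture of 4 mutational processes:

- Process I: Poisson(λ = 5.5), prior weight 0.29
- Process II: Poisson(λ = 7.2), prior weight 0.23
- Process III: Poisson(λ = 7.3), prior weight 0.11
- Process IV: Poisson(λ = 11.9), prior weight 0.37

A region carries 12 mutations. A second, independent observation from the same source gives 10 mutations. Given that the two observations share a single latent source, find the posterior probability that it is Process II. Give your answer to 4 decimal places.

The responsibility of component k is P(Z=k) f_k(x) divided by Σ_j P(Z=j) f_j(x).
Since both observations come from the same component, the likelihood for component k is f_k(x₁)·f_k(x₂).
  f_I = [0.00653726] × [0.0285262] = 0.000186483
  f_II = [0.0302505] × [0.0770268] = 0.0023301
  f_III = [0.0322989] × [0.0800048] = 0.00258407
  f_IV = [0.11432] × [0.106562] = 0.0121822
Weight by the priors:
  P(Z=I)·f_I = 0.29 × 0.000186483 = 5.40801e-05
  P(Z=II)·f_II = 0.23 × 0.0023301 = 0.000535923
  P(Z=III)·f_III = 0.11 × 0.00258407 = 0.000284247
  P(Z=IV)·f_IV = 0.37 × 0.0121822 = 0.0045074
Marginal: 5.40801e-05 + 0.000535923 + 0.000284247 + 0.0045074 = 0.00538165
P(Process II | x₁,x₂) ≈ 0.0996

0.0996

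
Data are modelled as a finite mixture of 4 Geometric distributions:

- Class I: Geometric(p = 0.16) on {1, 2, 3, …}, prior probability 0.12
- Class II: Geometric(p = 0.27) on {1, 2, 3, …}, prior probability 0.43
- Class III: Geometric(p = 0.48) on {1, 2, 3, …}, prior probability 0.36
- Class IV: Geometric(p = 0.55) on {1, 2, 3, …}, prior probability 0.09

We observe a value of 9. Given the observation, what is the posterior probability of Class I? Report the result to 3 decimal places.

0.315

Apply Bayes' rule: the posterior for each component is proportional to its prior times its likelihood at x.
Component likelihoods at x = 9:
  p_I = 0.0396601
  p_II = 0.0217744
  p_III = 0.00256607
  p_IV = 0.000924832
Multiply by the mixture weights:
  P(Z=I)·p_I = 0.12 × 0.0396601 = 0.00475922
  P(Z=II)·p_II = 0.43 × 0.0217744 = 0.009363
  P(Z=III)·p_III = 0.36 × 0.00256607 = 0.000923784
  P(Z=IV)·p_IV = 0.09 × 0.000924832 = 8.32349e-05
Marginal: 0.00475922 + 0.009363 + 0.000923784 + 8.32349e-05 = 0.0151292
P(Class I | 9) = 0.00475922 / 0.0151292 ≈ 0.315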